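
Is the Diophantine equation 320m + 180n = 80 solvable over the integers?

yes

gcd(320, 180) = 20.
20 divides 80, so integer solutions exist.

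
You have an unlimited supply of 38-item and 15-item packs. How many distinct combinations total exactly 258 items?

1

Need nonnegative integers with 38j + 15k = 258.
gcd(38, 15) = 1, and 38·(2) + 15·(-5) = 1.
So (j₀, k₀) = (516, -1290); general j = 516 + 15t, k = -1290 - 38t.
j ≥ 0 ⇒ t ≥ -34; k ≥ 0 ⇒ t ≤ -34. That's 1 value of t.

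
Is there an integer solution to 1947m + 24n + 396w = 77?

gcd(1947, 24) = 3  (1947 = 81·24 + 3, 24 = 8·3).
gcd(3, 396) = 3.
3 does not divide 77 (remainder 2), so no integer solutions.

no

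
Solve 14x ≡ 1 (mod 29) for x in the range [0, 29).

27

gcd(29, 14):
  29 = 2·14 + 1
  14 = 14·1
so gcd(29, 14) = 1.
Back-substitute for Bézout coefficients:
  1 = 29 - 2·14
  ... = 14·(-2) + 29·(1)
So 14·-2 ≡ 1 (mod 29), and -2 mod 29 = 27.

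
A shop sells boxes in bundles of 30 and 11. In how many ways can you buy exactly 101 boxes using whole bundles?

Need nonnegative integers with 30j + 11k = 101.
gcd(30, 11) = 1, and 30·(-4) + 11·(11) = 1.
So (j₀, k₀) = (-404, 1111); general j = -404 + 11t, k = 1111 - 30t.
j ≥ 0 ⇒ t ≥ 37; k ≥ 0 ⇒ t ≤ 37. That's 1 value of t.

1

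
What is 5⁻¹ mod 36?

29

gcd(36, 5):
  36 = 7×5 + 1
  5 = 5×1
so gcd(36, 5) = 1.
Back-substitute for Bézout coefficients:
  1 = 36 - 7×5
  ... = 5×(-7) + 36×(1)
So 5×-7 ≡ 1 (mod 36), and -7 mod 36 = 29.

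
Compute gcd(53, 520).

1

gcd(520, 53):
  520 = 9·53 + 43
  53 = 1·43 + 10
  43 = 4·10 + 3
  10 = 3·3 + 1
  3 = 3·1
so gcd(520, 53) = 1.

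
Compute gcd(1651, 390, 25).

1

gcd(1651, 390):
  1651 = 4*390 + 91
  390 = 4*91 + 26
  91 = 3*26 + 13
  26 = 2*13
so gcd(1651, 390) = 13.
gcd(13, 25) = 1.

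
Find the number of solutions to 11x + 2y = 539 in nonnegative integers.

gcd(11, 2) = 1.
By Bézout, 11×(1) + 2×(-5) = 1.
One solution: (1, 264).
General: x = 1 + 2t, y = 264 - 11t.
x ≥ 0 ⇒ t ≥ 0; y ≥ 0 ⇒ t ≤ 24. So t ∈ [0, 24]: 25 solutions.

25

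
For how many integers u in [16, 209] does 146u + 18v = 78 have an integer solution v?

21

gcd(146, 18) = 2  (146 = 8*18 + 2, 18 = 9*2).
Back-substituting, 146*(1) + 18*(-8) = 2.
Scale by 39: particular solution (39, -312); reduce u mod 9: (3, -20).
General solution: u = 3 + 9t, v = -20 - 73t for integer t.
16 ≤ 3 + 9t ≤ 209 gives t ∈ [2, 22], which is 21 values.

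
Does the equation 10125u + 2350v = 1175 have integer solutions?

yes

gcd(10125, 2350) = 25.
25 divides 1175, so integer solutions exist.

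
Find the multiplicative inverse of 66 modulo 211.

16

gcd(211, 66) = 1  (211 = 3*66 + 13, 66 = 5*13 + 1, 13 = 13*1).
Back-substituting, 66*(16) + 211*(-5) = 1.
So 66*16 ≡ 1 (mod 211), and 16 mod 211 = 16.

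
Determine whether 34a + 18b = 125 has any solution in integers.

gcd(34, 18) = 2  (34 = 1*18 + 16, 18 = 1*16 + 2, 16 = 8*2).
2 does not divide 125 (remainder 1), so no integer solutions.

no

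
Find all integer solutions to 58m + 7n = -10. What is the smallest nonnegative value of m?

2

gcd(58, 7) = 1  (58 = 8×7 + 2, 7 = 3×2 + 1, 2 = 2×1).
1 divides -10, so solutions exist.
Back-substituting, 58×(-3) + 7×(25) = 1.
Scale by -10/1 = -10: (m₀, n₀) = (30, -250).
General solution: m = 30 + 7t, n = -250 - 58t for integer t.
m ≥ 0: smallest is 30 mod 7 = 2 (at t = -4), with n = -18.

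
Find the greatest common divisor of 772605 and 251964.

27

gcd(772605, 251964):
  772605 = 3×251964 + 16713
  251964 = 15×16713 + 1269
  16713 = 13×1269 + 216
  1269 = 5×216 + 189
  216 = 1×189 + 27
  189 = 7×27
so gcd(772605, 251964) = 27.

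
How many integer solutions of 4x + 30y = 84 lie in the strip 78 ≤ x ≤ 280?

gcd(30, 4):
  30 = 7×4 + 2
  4 = 2×2
so gcd(30, 4) = 2.
Back-substitute for Bézout coefficients:
  2 = 30 - 7×4
  ... = 4×(-7) + 30×(1)
Scale by 42: particular solution (-294, 42); reduce x mod 15: (6, 2).
General solution: x = 6 + 15t, y = 2 - 2t for integer t.
78 ≤ 6 + 15t ≤ 280 gives t ∈ [5, 18], which is 14 values.

14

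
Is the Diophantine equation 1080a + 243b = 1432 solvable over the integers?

no

gcd(1080, 243) = 27  (1080 = 4*243 + 108, 243 = 2*108 + 27, 108 = 4*27).
27 does not divide 1432 (remainder 1), so no integer solutions.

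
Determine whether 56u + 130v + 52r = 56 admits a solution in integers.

gcd(130, 56) = 2  (130 = 2*56 + 18, 56 = 3*18 + 2, 18 = 9*2).
gcd(2, 52) = 2.
2 divides 56, so integer solutions exist.

yes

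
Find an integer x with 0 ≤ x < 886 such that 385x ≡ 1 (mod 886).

527

gcd(886, 385):
  886 = 2*385 + 116
  385 = 3*116 + 37
  116 = 3*37 + 5
  37 = 7*5 + 2
  5 = 2*2 + 1
  2 = 2*1
so gcd(886, 385) = 1.
Back-substitute for Bézout coefficients:
  1 = 5 - 2*2
  ... = 385*(-359) + 886*(156)
So 385*-359 ≡ 1 (mod 886), and -359 mod 886 = 527.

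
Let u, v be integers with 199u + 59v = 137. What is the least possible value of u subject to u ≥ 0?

gcd(199, 59) = 1  (199 = 3*59 + 22, 59 = 2*22 + 15, 22 = 1*15 + 7, 15 = 2*7 + 1, 7 = 7*1).
1 divides 137, so solutions exist.
Back-substituting, 199*(-8) + 59*(27) = 1.
Scale by 137/1 = 137: (u₀, v₀) = (-1096, 3699).
General solution: u = -1096 + 59t, v = 3699 - 199t for integer t.
u ≥ 0: smallest is -1096 mod 59 = 25 (at t = 19), with v = -82.

25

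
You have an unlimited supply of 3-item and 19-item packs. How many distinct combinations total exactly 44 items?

1

Need nonnegative integers with 3j + 19k = 44.
gcd(3, 19) = 1, and 3·(-6) + 19·(1) = 1.
So (j₀, k₀) = (-264, 44); general j = -264 + 19t, k = 44 - 3t.
j ≥ 0 ⇒ t ≥ 14; k ≥ 0 ⇒ t ≤ 14. That's 1 value of t.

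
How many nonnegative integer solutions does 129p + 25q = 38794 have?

gcd(129, 25):
  129 = 5*25 + 4
  25 = 6*4 + 1
  4 = 4*1
so gcd(129, 25) = 1.
Back-substitute for Bézout coefficients:
  1 = 25 - 6*4
  ... = 129*(-6) + 25*(31)
Scale by 38794: one solution is (-232764, 1202614). Reduce p mod 25: (11, 1495).
General: p = 11 + 25t, q = 1495 - 129t.
p ≥ 0 ⇒ t ≥ 0; q ≥ 0 ⇒ t ≤ 11. So t ∈ [0, 11]: 12 solutions.

12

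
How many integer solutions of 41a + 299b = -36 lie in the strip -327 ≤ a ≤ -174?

gcd(299, 41):
  299 = 7·41 + 12
  41 = 3·12 + 5
  12 = 2·5 + 2
  5 = 2·2 + 1
  2 = 2·1
so gcd(299, 41) = 1.
Back-substitute for Bézout coefficients:
  1 = 5 - 2·2
  ... = 41·(124) + 299·(-17)
Scale by -36: particular solution (-4464, 612); reduce a mod 299: (21, -3).
General solution: a = 21 + 299t, b = -3 - 41t for integer t.
-327 ≤ 21 + 299t ≤ -174 gives t ∈ [-1, -1], which is 1 value.

1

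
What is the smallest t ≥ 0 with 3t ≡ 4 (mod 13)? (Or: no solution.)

gcd(13, 3):
  13 = 4*3 + 1
  3 = 3*1
so gcd(13, 3) = 1.
1 divides 4, so solutions exist.
Back-substitute for Bézout coefficients:
  1 = 13 - 4*3
  ... = 3*(-4) + 13*(1)
So 3*(-4) ≡ 1 (mod 13); multiply by 4: t ≡ -16 (mod 13).
Smallest nonnegative: t = -16 mod 13 = 10.

10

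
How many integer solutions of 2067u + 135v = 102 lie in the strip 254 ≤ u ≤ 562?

7

gcd(2067, 135) = 3  (2067 = 15·135 + 42, 135 = 3·42 + 9, 42 = 4·9 + 6, 9 = 1·6 + 3, 6 = 2·3).
Back-substituting, 2067·(-16) + 135·(245) = 3.
Scale by 34: particular solution (-544, 8330); reduce u mod 45: (41, -627).
General solution: u = 41 + 45t, v = -627 - 689t for integer t.
254 ≤ 41 + 45t ≤ 562 gives t ∈ [5, 11], which is 7 values.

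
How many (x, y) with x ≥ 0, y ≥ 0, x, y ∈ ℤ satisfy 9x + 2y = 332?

gcd(9, 2) = 1  (9 = 4×2 + 1, 2 = 2×1).
Back-substituting, 9×(1) + 2×(-4) = 1.
Scale by 332: one solution is (332, -1328). Reduce x mod 2: (0, 166).
General: x = 0 + 2t, y = 166 - 9t.
x ≥ 0 ⇒ t ≥ 0; y ≥ 0 ⇒ t ≤ 18. So t ∈ [0, 18]: 19 solutions.

19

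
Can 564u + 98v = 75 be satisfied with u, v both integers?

no

gcd(564, 98) = 2  (564 = 5·98 + 74, 98 = 1·74 + 24, 74 = 3·24 + 2, 24 = 12·2).
2 does not divide 75 (remainder 1), so no integer solutions.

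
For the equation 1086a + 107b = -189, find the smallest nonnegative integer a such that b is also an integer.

35

gcd(1086, 107):
  1086 = 10*107 + 16
  107 = 6*16 + 11
  16 = 1*11 + 5
  11 = 2*5 + 1
  5 = 5*1
so gcd(1086, 107) = 1.
1 divides -189, so solutions exist.
Back-substitute for Bézout coefficients:
  1 = 11 - 2*5
  ... = 1086*(-20) + 107*(203)
Scale by -189/1 = -189: (a₀, b₀) = (3780, -38367).
General solution: a = 3780 + 107t, b = -38367 - 1086t for integer t.
a ≥ 0: smallest is 3780 mod 107 = 35 (at t = -35), with b = -357.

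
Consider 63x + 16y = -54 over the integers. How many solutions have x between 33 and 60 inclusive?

gcd(63, 16) = 1.
By Bézout, 63*(-1) + 16*(4) = 1.
Particular solution: (6, -27).
General solution: x = 6 + 16t, y = -27 - 63t for integer t.
33 ≤ 6 + 16t ≤ 60 gives t ∈ [2, 3], which is 2 values.

2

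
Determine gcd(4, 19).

gcd(19, 4):
  19 = 4*4 + 3
  4 = 1*3 + 1
  3 = 3*1
so gcd(19, 4) = 1.

1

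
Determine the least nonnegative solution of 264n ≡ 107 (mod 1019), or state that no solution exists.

gcd(1019, 264) = 1.
1 divides 107, so solutions exist.
By Bézout, 264×(-413) + 1019×(107) = 1.
So 264×(-413) ≡ 1 (mod 1019); multiply by 107: n ≡ -44191 (mod 1019).
Smallest nonnegative: n = -44191 mod 1019 = 645.

645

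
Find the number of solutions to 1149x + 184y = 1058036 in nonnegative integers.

5

gcd(1149, 184) = 1  (1149 = 6*184 + 45, 184 = 4*45 + 4, 45 = 11*4 + 1, 4 = 4*1).
Back-substituting, 1149*(45) + 184*(-281) = 1.
Scale by 1058036: one solution is (47611620, -297308116). Reduce x mod 184: (148, 4826).
General: x = 148 + 184t, y = 4826 - 1149t.
x ≥ 0 ⇒ t ≥ 0; y ≥ 0 ⇒ t ≤ 4. So t ∈ [0, 4]: 5 solutions.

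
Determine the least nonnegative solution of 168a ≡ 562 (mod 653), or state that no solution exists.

462

gcd(653, 168) = 1.
1 divides 562, so solutions exist.
By Bézout, 168·(-206) + 653·(53) = 1.
So 168·(-206) ≡ 1 (mod 653); multiply by 562: a ≡ -115772 (mod 653).
Smallest nonnegative: a = -115772 mod 653 = 462.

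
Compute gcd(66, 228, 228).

gcd(228, 66):
  228 = 3×66 + 30
  66 = 2×30 + 6
  30 = 5×6
so gcd(228, 66) = 6.
gcd(6, 228) = 6.

6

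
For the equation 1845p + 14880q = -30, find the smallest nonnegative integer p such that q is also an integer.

gcd(14880, 1845):
  14880 = 8*1845 + 120
  1845 = 15*120 + 45
  120 = 2*45 + 30
  45 = 1*30 + 15
  30 = 2*15
so gcd(14880, 1845) = 15.
15 divides -30, so solutions exist.
Back-substitute for Bézout coefficients:
  15 = 45 - 1*30
  ... = 1845*(371) + 14880*(-46)
Scale by -30/15 = -2: (p₀, q₀) = (-742, 92).
General solution: p = -742 + 992t, q = 92 - 123t for integer t.
p ≥ 0: smallest is -742 mod 992 = 250 (at t = 1), with q = -31.

250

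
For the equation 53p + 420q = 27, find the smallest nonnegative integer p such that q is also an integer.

gcd(420, 53) = 1  (420 = 7×53 + 49, 53 = 1×49 + 4, 49 = 12×4 + 1, 4 = 4×1).
1 divides 27, so solutions exist.
Back-substituting, 53×(-103) + 420×(13) = 1.
Scale by 27/1 = 27: (p₀, q₀) = (-2781, 351).
General solution: p = -2781 + 420t, q = 351 - 53t for integer t.
p ≥ 0: smallest is -2781 mod 420 = 159 (at t = 7), with q = -20.

159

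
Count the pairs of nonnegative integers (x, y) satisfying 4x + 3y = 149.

gcd(4, 3) = 1.
By Bézout, 4*(1) + 3*(-1) = 1.
One solution: (2, 47).
General: x = 2 + 3t, y = 47 - 4t.
x ≥ 0 ⇒ t ≥ 0; y ≥ 0 ⇒ t ≤ 11. So t ∈ [0, 11]: 12 solutions.

12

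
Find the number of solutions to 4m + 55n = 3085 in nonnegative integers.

gcd(55, 4):
  55 = 13×4 + 3
  4 = 1×3 + 1
  3 = 3×1
so gcd(55, 4) = 1.
Back-substitute for Bézout coefficients:
  1 = 4 - 1×3
  ... = 4×(14) + 55×(-1)
Scale by 3085: one solution is (43190, -3085). Reduce m mod 55: (15, 55).
General: m = 15 + 55t, n = 55 - 4t.
m ≥ 0 ⇒ t ≥ 0; n ≥ 0 ⇒ t ≤ 13. So t ∈ [0, 13]: 14 solutions.

14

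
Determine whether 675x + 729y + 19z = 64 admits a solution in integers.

gcd(729, 675) = 27.
gcd(27, 19) = 1.
1 divides 64, so integer solutions exist.

yes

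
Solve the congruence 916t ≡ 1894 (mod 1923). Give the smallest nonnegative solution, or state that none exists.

1501

gcd(1923, 916) = 1.
1 divides 1894, so solutions exist.
By Bézout, 916·(-317) + 1923·(151) = 1.
So 916·(-317) ≡ 1 (mod 1923); multiply by 1894: t ≡ -600398 (mod 1923).
Smallest nonnegative: t = -600398 mod 1923 = 1501.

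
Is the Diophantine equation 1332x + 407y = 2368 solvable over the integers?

yes

gcd(1332, 407):
  1332 = 3×407 + 111
  407 = 3×111 + 74
  111 = 1×74 + 37
  74 = 2×37
so gcd(1332, 407) = 37.
37 divides 2368, so integer solutions exist.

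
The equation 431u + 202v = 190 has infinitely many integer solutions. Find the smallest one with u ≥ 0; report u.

22

gcd(431, 202):
  431 = 2·202 + 27
  202 = 7·27 + 13
  27 = 2·13 + 1
  13 = 13·1
so gcd(431, 202) = 1.
1 divides 190, so solutions exist.
Back-substitute for Bézout coefficients:
  1 = 27 - 2·13
  ... = 431·(15) + 202·(-32)
Scale by 190/1 = 190: (u₀, v₀) = (2850, -6080).
General solution: u = 2850 + 202t, v = -6080 - 431t for integer t.
u ≥ 0: smallest is 2850 mod 202 = 22 (at t = -14), with v = -46.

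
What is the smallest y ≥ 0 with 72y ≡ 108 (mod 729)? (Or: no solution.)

42

gcd(729, 72):
  729 = 10×72 + 9
  72 = 8×9
so gcd(729, 72) = 9.
9 divides 108, so solutions exist.
Back-substitute for Bézout coefficients:
  9 = 729 - 10×72
  ... = 72×(-10) + 729×(1)
So 72×(-10) ≡ 9 (mod 729); multiply by 12: y ≡ -120 (mod 81).
Smallest nonnegative: y = -120 mod 81 = 42.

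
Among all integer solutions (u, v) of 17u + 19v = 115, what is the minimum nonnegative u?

9

gcd(19, 17) = 1.
1 divides 115, so solutions exist.
By Bézout, 17×(9) + 19×(-8) = 1.
Scale by 115/1 = 115: (u₀, v₀) = (1035, -920).
General solution: u = 1035 + 19t, v = -920 - 17t for integer t.
u ≥ 0: smallest is 1035 mod 19 = 9 (at t = -54), with v = -2.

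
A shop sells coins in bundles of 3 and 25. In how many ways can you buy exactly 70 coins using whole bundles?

Need nonnegative integers with 3j + 25k = 70.
gcd(3, 25) = 1, and 3·(-8) + 25·(1) = 1.
So (j₀, k₀) = (-560, 70); general j = -560 + 25t, k = 70 - 3t.
j ≥ 0 ⇒ t ≥ 23; k ≥ 0 ⇒ t ≤ 23. That's 1 value of t.

1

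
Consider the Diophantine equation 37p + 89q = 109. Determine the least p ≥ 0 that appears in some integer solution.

27

gcd(89, 37) = 1  (89 = 2×37 + 15, 37 = 2×15 + 7, 15 = 2×7 + 1, 7 = 7×1).
1 divides 109, so solutions exist.
Back-substituting, 37×(-12) + 89×(5) = 1.
Scale by 109/1 = 109: (p₀, q₀) = (-1308, 545).
General solution: p = -1308 + 89t, q = 545 - 37t for integer t.
p ≥ 0: smallest is -1308 mod 89 = 27 (at t = 15), with q = -10.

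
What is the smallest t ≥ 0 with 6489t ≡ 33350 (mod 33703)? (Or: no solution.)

gcd(33703, 6489) = 1.
1 divides 33350, so solutions exist.
By Bézout, 6489·(-4742) + 33703·(913) = 1.
So 6489·(-4742) ≡ 1 (mod 33703); multiply by 33350: t ≡ -158145700 (mod 33703).
Smallest nonnegative: t = -158145700 mod 33703 = 22479.

22479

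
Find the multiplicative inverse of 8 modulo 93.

gcd(93, 8) = 1.
By Bézout, 8*(35) + 93*(-3) = 1.
So 8*35 ≡ 1 (mod 93), and 35 mod 93 = 35.

35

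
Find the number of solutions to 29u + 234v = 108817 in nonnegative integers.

gcd(234, 29) = 1.
By Bézout, 29·(113) + 234·(-14) = 1.
One solution: (89, 454).
General: u = 89 + 234t, v = 454 - 29t.
u ≥ 0 ⇒ t ≥ 0; v ≥ 0 ⇒ t ≤ 15. So t ∈ [0, 15]: 16 solutions.

16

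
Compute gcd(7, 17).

gcd(17, 7):
  17 = 2*7 + 3
  7 = 2*3 + 1
  3 = 3*1
so gcd(17, 7) = 1.

1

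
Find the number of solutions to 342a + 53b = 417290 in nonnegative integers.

23

gcd(342, 53) = 1  (342 = 6×53 + 24, 53 = 2×24 + 5, 24 = 4×5 + 4, 5 = 1×4 + 1, 4 = 4×1).
Back-substituting, 342×(-11) + 53×(71) = 1.
Scale by 417290: one solution is (-4590190, 29627590). Reduce a mod 53: (34, 7654).
General: a = 34 + 53t, b = 7654 - 342t.
a ≥ 0 ⇒ t ≥ 0; b ≥ 0 ⇒ t ≤ 22. So t ∈ [0, 22]: 23 solutions.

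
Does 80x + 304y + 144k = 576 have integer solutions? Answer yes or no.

gcd(304, 80) = 16  (304 = 3×80 + 64, 80 = 1×64 + 16, 64 = 4×16).
gcd(16, 144) = 16.
16 divides 576, so integer solutions exist.

yes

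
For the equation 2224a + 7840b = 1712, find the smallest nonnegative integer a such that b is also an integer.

gcd(7840, 2224):
  7840 = 3×2224 + 1168
  2224 = 1×1168 + 1056
  1168 = 1×1056 + 112
  1056 = 9×112 + 48
  112 = 2×48 + 16
  48 = 3×16
so gcd(7840, 2224) = 16.
16 divides 1712, so solutions exist.
Back-substitute for Bézout coefficients:
  16 = 112 - 2×48
  ... = 2224×(-141) + 7840×(40)
Scale by 1712/16 = 107: (a₀, b₀) = (-15087, 4280).
General solution: a = -15087 + 490t, b = 4280 - 139t for integer t.
a ≥ 0: smallest is -15087 mod 490 = 103 (at t = 31), with b = -29.

103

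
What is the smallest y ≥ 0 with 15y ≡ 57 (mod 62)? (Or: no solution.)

41

gcd(62, 15):
  62 = 4·15 + 2
  15 = 7·2 + 1
  2 = 2·1
so gcd(62, 15) = 1.
1 divides 57, so solutions exist.
Back-substitute for Bézout coefficients:
  1 = 15 - 7·2
  ... = 15·(29) + 62·(-7)
So 15·(29) ≡ 1 (mod 62); multiply by 57: y ≡ 1653 (mod 62).
Smallest nonnegative: y = 1653 mod 62 = 41.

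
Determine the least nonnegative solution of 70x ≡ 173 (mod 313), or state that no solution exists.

311

gcd(313, 70) = 1.
1 divides 173, so solutions exist.
By Bézout, 70*(-76) + 313*(17) = 1.
So 70*(-76) ≡ 1 (mod 313); multiply by 173: x ≡ -13148 (mod 313).
Smallest nonnegative: x = -13148 mod 313 = 311.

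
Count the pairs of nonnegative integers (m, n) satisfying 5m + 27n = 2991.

22

gcd(27, 5):
  27 = 5×5 + 2
  5 = 2×2 + 1
  2 = 2×1
so gcd(27, 5) = 1.
Back-substitute for Bézout coefficients:
  1 = 5 - 2×2
  ... = 5×(11) + 27×(-2)
Scale by 2991: one solution is (32901, -5982). Reduce m mod 27: (15, 108).
General: m = 15 + 27t, n = 108 - 5t.
m ≥ 0 ⇒ t ≥ 0; n ≥ 0 ⇒ t ≤ 21. So t ∈ [0, 21]: 22 solutions.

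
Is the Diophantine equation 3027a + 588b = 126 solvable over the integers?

gcd(3027, 588) = 3  (3027 = 5×588 + 87, 588 = 6×87 + 66, 87 = 1×66 + 21, 66 = 3×21 + 3, 21 = 7×3).
3 divides 126, so integer solutions exist.

yes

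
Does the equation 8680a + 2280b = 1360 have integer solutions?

gcd(8680, 2280) = 40.
40 divides 1360, so integer solutions exist.

yes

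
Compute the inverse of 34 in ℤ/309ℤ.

gcd(309, 34) = 1  (309 = 9·34 + 3, 34 = 11·3 + 1, 3 = 3·1).
Back-substituting, 34·(100) + 309·(-11) = 1.
So 34·100 ≡ 1 (mod 309), and 100 mod 309 = 100.

100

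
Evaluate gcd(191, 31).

gcd(191, 31):
  191 = 6·31 + 5
  31 = 6·5 + 1
  5 = 5·1
so gcd(191, 31) = 1.

1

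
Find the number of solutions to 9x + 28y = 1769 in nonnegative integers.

7

gcd(28, 9) = 1.
By Bézout, 9·(-3) + 28·(1) = 1.
One solution: (13, 59).
General: x = 13 + 28t, y = 59 - 9t.
x ≥ 0 ⇒ t ≥ 0; y ≥ 0 ⇒ t ≤ 6. So t ∈ [0, 6]: 7 solutions.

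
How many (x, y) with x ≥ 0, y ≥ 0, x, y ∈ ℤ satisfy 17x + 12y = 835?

gcd(17, 12) = 1  (17 = 1×12 + 5, 12 = 2×5 + 2, 5 = 2×2 + 1, 2 = 2×1).
Back-substituting, 17×(5) + 12×(-7) = 1.
Scale by 835: one solution is (4175, -5845). Reduce x mod 12: (11, 54).
General: x = 11 + 12t, y = 54 - 17t.
x ≥ 0 ⇒ t ≥ 0; y ≥ 0 ⇒ t ≤ 3. So t ∈ [0, 3]: 4 solutions.

4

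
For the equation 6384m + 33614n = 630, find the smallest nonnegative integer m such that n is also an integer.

gcd(33614, 6384):
  33614 = 5*6384 + 1694
  6384 = 3*1694 + 1302
  1694 = 1*1302 + 392
  1302 = 3*392 + 126
  392 = 3*126 + 14
  126 = 9*14
so gcd(33614, 6384) = 14.
14 divides 630, so solutions exist.
Back-substitute for Bézout coefficients:
  14 = 392 - 3*126
  ... = 6384*(-258) + 33614*(49)
Scale by 630/14 = 45: (m₀, n₀) = (-11610, 2205).
General solution: m = -11610 + 2401t, n = 2205 - 456t for integer t.
m ≥ 0: smallest is -11610 mod 2401 = 395 (at t = 5), with n = -75.

395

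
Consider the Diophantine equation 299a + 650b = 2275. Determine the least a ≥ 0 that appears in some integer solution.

25

gcd(650, 299) = 13.
13 divides 2275, so solutions exist.
By Bézout, 299*(-13) + 650*(6) = 13.
Scale by 2275/13 = 175: (a₀, b₀) = (-2275, 1050).
General solution: a = -2275 + 50t, b = 1050 - 23t for integer t.
a ≥ 0: smallest is -2275 mod 50 = 25 (at t = 46), with b = -8.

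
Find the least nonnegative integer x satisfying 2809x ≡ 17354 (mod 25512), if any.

gcd(25512, 2809) = 1.
1 divides 17354, so solutions exist.
By Bézout, 2809*(2761) + 25512*(-304) = 1.
So 2809*(2761) ≡ 1 (mod 25512); multiply by 17354: x ≡ 47914394 (mod 25512).
Smallest nonnegative: x = 47914394 mod 25512 = 2858.

2858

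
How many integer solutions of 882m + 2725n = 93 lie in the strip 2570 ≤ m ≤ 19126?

6

gcd(2725, 882) = 1  (2725 = 3·882 + 79, 882 = 11·79 + 13, 79 = 6·13 + 1, 13 = 13·1).
Back-substituting, 882·(-207) + 2725·(67) = 1.
Scale by 93: particular solution (-19251, 6231); reduce m mod 2725: (2549, -825).
General solution: m = 2549 + 2725t, n = -825 - 882t for integer t.
2570 ≤ 2549 + 2725t ≤ 19126 gives t ∈ [1, 6], which is 6 values.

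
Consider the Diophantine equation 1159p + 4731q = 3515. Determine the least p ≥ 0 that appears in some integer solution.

101

gcd(4731, 1159) = 19  (4731 = 4·1159 + 95, 1159 = 12·95 + 19, 95 = 5·19).
19 divides 3515, so solutions exist.
Back-substituting, 1159·(49) + 4731·(-12) = 19.
Scale by 3515/19 = 185: (p₀, q₀) = (9065, -2220).
General solution: p = 9065 + 249t, q = -2220 - 61t for integer t.
p ≥ 0: smallest is 9065 mod 249 = 101 (at t = -36), with q = -24.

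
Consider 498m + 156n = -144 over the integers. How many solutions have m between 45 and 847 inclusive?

30

gcd(498, 156):
  498 = 3*156 + 30
  156 = 5*30 + 6
  30 = 5*6
so gcd(498, 156) = 6.
Back-substitute for Bézout coefficients:
  6 = 156 - 5*30
  ... = 498*(-5) + 156*(16)
Scale by -24: particular solution (120, -384); reduce m mod 26: (16, -52).
General solution: m = 16 + 26t, n = -52 - 83t for integer t.
45 ≤ 16 + 26t ≤ 847 gives t ∈ [2, 31], which is 30 values.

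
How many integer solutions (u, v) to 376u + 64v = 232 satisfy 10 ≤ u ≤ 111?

gcd(376, 64):
  376 = 5×64 + 56
  64 = 1×56 + 8
  56 = 7×8
so gcd(376, 64) = 8.
Back-substitute for Bézout coefficients:
  8 = 64 - 1×56
  ... = 376×(-1) + 64×(6)
Scale by 29: particular solution (-29, 174); reduce u mod 8: (3, -14).
General solution: u = 3 + 8t, v = -14 - 47t for integer t.
10 ≤ 3 + 8t ≤ 111 gives t ∈ [1, 13], which is 13 values.

13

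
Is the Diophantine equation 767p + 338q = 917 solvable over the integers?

gcd(767, 338) = 13  (767 = 2·338 + 91, 338 = 3·91 + 65, 91 = 1·65 + 26, 65 = 2·26 + 13, 26 = 2·13).
13 does not divide 917 (remainder 7), so no integer solutions.

no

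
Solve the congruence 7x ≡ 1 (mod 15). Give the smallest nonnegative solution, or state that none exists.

gcd(15, 7):
  15 = 2*7 + 1
  7 = 7*1
so gcd(15, 7) = 1.
1 divides 1, so solutions exist.
Back-substitute for Bézout coefficients:
  1 = 15 - 2*7
  ... = 7*(-2) + 15*(1)
So 7*(-2) ≡ 1 (mod 15); multiply by 1: x ≡ -2 (mod 15).
Smallest nonnegative: x = -2 mod 15 = 13.

13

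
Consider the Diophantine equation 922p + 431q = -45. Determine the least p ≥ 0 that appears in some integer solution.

107

gcd(922, 431):
  922 = 2×431 + 60
  431 = 7×60 + 11
  60 = 5×11 + 5
  11 = 2×5 + 1
  5 = 5×1
so gcd(922, 431) = 1.
1 divides -45, so solutions exist.
Back-substitute for Bézout coefficients:
  1 = 11 - 2×5
  ... = 922×(-79) + 431×(169)
Scale by -45/1 = -45: (p₀, q₀) = (3555, -7605).
General solution: p = 3555 + 431t, q = -7605 - 922t for integer t.
p ≥ 0: smallest is 3555 mod 431 = 107 (at t = -8), with q = -229.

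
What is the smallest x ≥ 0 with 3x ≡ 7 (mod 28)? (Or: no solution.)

21

gcd(28, 3) = 1.
1 divides 7, so solutions exist.
By Bézout, 3·(-9) + 28·(1) = 1.
So 3·(-9) ≡ 1 (mod 28); multiply by 7: x ≡ -63 (mod 28).
Smallest nonnegative: x = -63 mod 28 = 21.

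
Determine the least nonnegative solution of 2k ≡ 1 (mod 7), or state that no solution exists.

4

gcd(7, 2) = 1  (7 = 3×2 + 1, 2 = 2×1).
1 divides 1, so solutions exist.
Back-substituting, 2×(-3) + 7×(1) = 1.
So 2×(-3) ≡ 1 (mod 7); multiply by 1: k ≡ -3 (mod 7).
Smallest nonnegative: k = -3 mod 7 = 4.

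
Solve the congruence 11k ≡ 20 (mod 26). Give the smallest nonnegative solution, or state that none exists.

16

gcd(26, 11) = 1  (26 = 2×11 + 4, 11 = 2×4 + 3, 4 = 1×3 + 1, 3 = 3×1).
1 divides 20, so solutions exist.
Back-substituting, 11×(-7) + 26×(3) = 1.
So 11×(-7) ≡ 1 (mod 26); multiply by 20: k ≡ -140 (mod 26).
Smallest nonnegative: k = -140 mod 26 = 16.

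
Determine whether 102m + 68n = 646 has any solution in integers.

yes

gcd(102, 68) = 34.
34 divides 646, so integer solutions exist.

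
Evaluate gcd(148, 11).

gcd(148, 11):
  148 = 13*11 + 5
  11 = 2*5 + 1
  5 = 5*1
so gcd(148, 11) = 1.

1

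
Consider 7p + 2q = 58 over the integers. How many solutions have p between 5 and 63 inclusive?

gcd(7, 2) = 1  (7 = 3·2 + 1, 2 = 2·1).
Back-substituting, 7·(1) + 2·(-3) = 1.
Scale by 58: particular solution (58, -174); reduce p mod 2: (0, 29).
General solution: p = 0 + 2t, q = 29 - 7t for integer t.
5 ≤ 0 + 2t ≤ 63 gives t ∈ [3, 31], which is 29 values.

29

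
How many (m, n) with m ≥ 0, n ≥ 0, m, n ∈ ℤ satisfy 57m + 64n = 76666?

gcd(64, 57) = 1.
By Bézout, 57·(9) + 64·(-8) = 1.
One solution: (10, 1189).
General: m = 10 + 64t, n = 1189 - 57t.
m ≥ 0 ⇒ t ≥ 0; n ≥ 0 ⇒ t ≤ 20. So t ∈ [0, 20]: 21 solutions.

21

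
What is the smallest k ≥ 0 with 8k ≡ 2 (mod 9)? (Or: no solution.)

7

gcd(9, 8) = 1.
1 divides 2, so solutions exist.
By Bézout, 8·(-1) + 9·(1) = 1.
So 8·(-1) ≡ 1 (mod 9); multiply by 2: k ≡ -2 (mod 9).
Smallest nonnegative: k = -2 mod 9 = 7.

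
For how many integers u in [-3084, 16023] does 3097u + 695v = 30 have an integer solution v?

27

gcd(3097, 695) = 1.
By Bézout, 3097×(-57) + 695×(254) = 1.
Particular solution: (375, -1671).
General solution: u = 375 + 695t, v = -1671 - 3097t for integer t.
-3084 ≤ 375 + 695t ≤ 16023 gives t ∈ [-4, 22], which is 27 values.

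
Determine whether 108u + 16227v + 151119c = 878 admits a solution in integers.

gcd(16227, 108):
  16227 = 150*108 + 27
  108 = 4*27
so gcd(16227, 108) = 27.
gcd(27, 151119) = 27.
27 does not divide 878 (remainder 14), so no integer solutions.

no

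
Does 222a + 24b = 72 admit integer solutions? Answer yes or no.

yes

gcd(222, 24) = 6.
6 divides 72, so integer solutions exist.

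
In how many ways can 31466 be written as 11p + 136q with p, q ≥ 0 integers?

gcd(136, 11) = 1  (136 = 12*11 + 4, 11 = 2*4 + 3, 4 = 1*3 + 1, 3 = 3*1).
Back-substituting, 11*(-37) + 136*(3) = 1.
Scale by 31466: one solution is (-1164242, 94398). Reduce p mod 136: (54, 227).
General: p = 54 + 136t, q = 227 - 11t.
p ≥ 0 ⇒ t ≥ 0; q ≥ 0 ⇒ t ≤ 20. So t ∈ [0, 20]: 21 solutions.

21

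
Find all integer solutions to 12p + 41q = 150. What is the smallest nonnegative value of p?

gcd(41, 12) = 1.
1 divides 150, so solutions exist.
By Bézout, 12*(-17) + 41*(5) = 1.
Scale by 150/1 = 150: (p₀, q₀) = (-2550, 750).
General solution: p = -2550 + 41t, q = 750 - 12t for integer t.
p ≥ 0: smallest is -2550 mod 41 = 33 (at t = 63), with q = -6.

33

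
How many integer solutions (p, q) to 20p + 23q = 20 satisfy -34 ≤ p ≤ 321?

gcd(23, 20) = 1  (23 = 1*20 + 3, 20 = 6*3 + 2, 3 = 1*2 + 1, 2 = 2*1).
Back-substituting, 20*(-8) + 23*(7) = 1.
Scale by 20: particular solution (-160, 140); reduce p mod 23: (1, 0).
General solution: p = 1 + 23t, q = 0 - 20t for integer t.
-34 ≤ 1 + 23t ≤ 321 gives t ∈ [-1, 13], which is 15 values.

15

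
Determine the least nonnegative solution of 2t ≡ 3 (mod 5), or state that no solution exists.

gcd(5, 2) = 1  (5 = 2·2 + 1, 2 = 2·1).
1 divides 3, so solutions exist.
Back-substituting, 2·(-2) + 5·(1) = 1.
So 2·(-2) ≡ 1 (mod 5); multiply by 3: t ≡ -6 (mod 5).
Smallest nonnegative: t = -6 mod 5 = 4.

4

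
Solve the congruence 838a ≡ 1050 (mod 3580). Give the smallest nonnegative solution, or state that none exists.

1065

gcd(3580, 838) = 2.
2 divides 1050, so solutions exist.
By Bézout, 838·(-581) + 3580·(136) = 2.
So 838·(-581) ≡ 2 (mod 3580); multiply by 525: a ≡ -305025 (mod 1790).
Smallest nonnegative: a = -305025 mod 1790 = 1065.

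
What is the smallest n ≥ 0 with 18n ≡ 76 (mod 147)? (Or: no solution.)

no solution

gcd(147, 18) = 3  (147 = 8·18 + 3, 18 = 6·3).
3 does not divide 76, so the congruence has no solution.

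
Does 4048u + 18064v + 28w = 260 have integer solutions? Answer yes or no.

gcd(18064, 4048) = 16  (18064 = 4·4048 + 1872, 4048 = 2·1872 + 304, 1872 = 6·304 + 48, 304 = 6·48 + 16, 48 = 3·16).
gcd(16, 28) = 4.
4 divides 260, so integer solutions exist.

yes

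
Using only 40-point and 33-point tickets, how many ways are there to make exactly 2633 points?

Need nonnegative integers with 40j + 33k = 2633.
gcd(40, 33) = 1, and 40·(-14) + 33·(17) = 1.
So (j₀, k₀) = (-36862, 44761); general j = -36862 + 33t, k = 44761 - 40t.
j ≥ 0 ⇒ t ≥ 1118; k ≥ 0 ⇒ t ≤ 1119. That's 2 values of t.

2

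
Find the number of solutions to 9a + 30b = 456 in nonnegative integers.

5

gcd(30, 9):
  30 = 3*9 + 3
  9 = 3*3
so gcd(30, 9) = 3.
Back-substitute for Bézout coefficients:
  3 = 30 - 3*9
  ... = 9*(-3) + 30*(1)
Scale by 152: one solution is (-456, 152). Reduce a mod 10: (4, 14).
General: a = 4 + 10t, b = 14 - 3t.
a ≥ 0 ⇒ t ≥ 0; b ≥ 0 ⇒ t ≤ 4. So t ∈ [0, 4]: 5 solutions.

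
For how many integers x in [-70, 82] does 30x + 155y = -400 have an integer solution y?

5

gcd(155, 30) = 5  (155 = 5·30 + 5, 30 = 6·5).
Back-substituting, 30·(-5) + 155·(1) = 5.
Scale by -80: particular solution (400, -80); reduce x mod 31: (28, -8).
General solution: x = 28 + 31t, y = -8 - 6t for integer t.
-70 ≤ 28 + 31t ≤ 82 gives t ∈ [-3, 1], which is 5 values.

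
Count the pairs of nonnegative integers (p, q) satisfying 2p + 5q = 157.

gcd(5, 2) = 1.
By Bézout, 2*(-2) + 5*(1) = 1.
One solution: (1, 31).
General: p = 1 + 5t, q = 31 - 2t.
p ≥ 0 ⇒ t ≥ 0; q ≥ 0 ⇒ t ≤ 15. So t ∈ [0, 15]: 16 solutions.

16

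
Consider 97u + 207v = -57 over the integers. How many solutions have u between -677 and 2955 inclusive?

18

gcd(207, 97) = 1.
By Bézout, 97*(-32) + 207*(15) = 1.
Particular solution: (168, -79).
General solution: u = 168 + 207t, v = -79 - 97t for integer t.
-677 ≤ 168 + 207t ≤ 2955 gives t ∈ [-4, 13], which is 18 values.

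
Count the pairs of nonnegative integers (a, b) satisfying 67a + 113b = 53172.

gcd(113, 67) = 1  (113 = 1*67 + 46, 67 = 1*46 + 21, 46 = 2*21 + 4, 21 = 5*4 + 1, 4 = 4*1).
Back-substituting, 67*(27) + 113*(-16) = 1.
Scale by 53172: one solution is (1435644, -850752). Reduce a mod 113: (92, 416).
General: a = 92 + 113t, b = 416 - 67t.
a ≥ 0 ⇒ t ≥ 0; b ≥ 0 ⇒ t ≤ 6. So t ∈ [0, 6]: 7 solutions.

7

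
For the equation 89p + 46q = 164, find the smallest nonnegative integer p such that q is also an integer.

22

gcd(89, 46):
  89 = 1·46 + 43
  46 = 1·43 + 3
  43 = 14·3 + 1
  3 = 3·1
so gcd(89, 46) = 1.
1 divides 164, so solutions exist.
Back-substitute for Bézout coefficients:
  1 = 43 - 14·3
  ... = 89·(15) + 46·(-29)
Scale by 164/1 = 164: (p₀, q₀) = (2460, -4756).
General solution: p = 2460 + 46t, q = -4756 - 89t for integer t.
p ≥ 0: smallest is 2460 mod 46 = 22 (at t = -53), with q = -39.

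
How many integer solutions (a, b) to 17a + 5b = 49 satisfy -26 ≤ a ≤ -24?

gcd(17, 5):
  17 = 3×5 + 2
  5 = 2×2 + 1
  2 = 2×1
so gcd(17, 5) = 1.
Back-substitute for Bézout coefficients:
  1 = 5 - 2×2
  ... = 17×(-2) + 5×(7)
Scale by 49: particular solution (-98, 343); reduce a mod 5: (2, 3).
General solution: a = 2 + 5t, b = 3 - 17t for integer t.
-26 ≤ 2 + 5t ≤ -24 gives t ∈ [-5, -6], which is 0 values.

0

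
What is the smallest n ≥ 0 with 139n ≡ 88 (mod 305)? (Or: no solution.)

242

gcd(305, 139) = 1.
1 divides 88, so solutions exist.
By Bézout, 139*(79) + 305*(-36) = 1.
So 139*(79) ≡ 1 (mod 305); multiply by 88: n ≡ 6952 (mod 305).
Smallest nonnegative: n = 6952 mod 305 = 242.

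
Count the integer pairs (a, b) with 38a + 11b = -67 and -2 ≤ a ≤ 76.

7

gcd(38, 11):
  38 = 3×11 + 5
  11 = 2×5 + 1
  5 = 5×1
so gcd(38, 11) = 1.
Back-substitute for Bézout coefficients:
  1 = 11 - 2×5
  ... = 38×(-2) + 11×(7)
Scale by -67: particular solution (134, -469); reduce a mod 11: (2, -13).
General solution: a = 2 + 11t, b = -13 - 38t for integer t.
-2 ≤ 2 + 11t ≤ 76 gives t ∈ [0, 6], which is 7 values.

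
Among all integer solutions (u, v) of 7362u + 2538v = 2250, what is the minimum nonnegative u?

gcd(7362, 2538):
  7362 = 2×2538 + 2286
  2538 = 1×2286 + 252
  2286 = 9×252 + 18
  252 = 14×18
so gcd(7362, 2538) = 18.
18 divides 2250, so solutions exist.
Back-substitute for Bézout coefficients:
  18 = 2286 - 9×252
  ... = 7362×(10) + 2538×(-29)
Scale by 2250/18 = 125: (u₀, v₀) = (1250, -3625).
General solution: u = 1250 + 141t, v = -3625 - 409t for integer t.
u ≥ 0: smallest is 1250 mod 141 = 122 (at t = -8), with v = -353.

122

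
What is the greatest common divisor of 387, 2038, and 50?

1

gcd(2038, 387) = 1.
gcd(1, 50) = 1.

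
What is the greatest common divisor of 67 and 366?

gcd(366, 67):
  366 = 5·67 + 31
  67 = 2·31 + 5
  31 = 6·5 + 1
  5 = 5·1
so gcd(366, 67) = 1.

1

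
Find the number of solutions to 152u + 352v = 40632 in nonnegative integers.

gcd(352, 152) = 8.
By Bézout, 152×(7) + 352×(-3) = 8.
One solution: (1, 115).
General: u = 1 + 44t, v = 115 - 19t.
u ≥ 0 ⇒ t ≥ 0; v ≥ 0 ⇒ t ≤ 6. So t ∈ [0, 6]: 7 solutions.

7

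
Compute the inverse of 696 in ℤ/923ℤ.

431

gcd(923, 696) = 1.
By Bézout, 696·(431) + 923·(-325) = 1.
So 696·431 ≡ 1 (mod 923), and 431 mod 923 = 431.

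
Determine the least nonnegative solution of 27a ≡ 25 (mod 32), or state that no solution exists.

27

gcd(32, 27) = 1.
1 divides 25, so solutions exist.
By Bézout, 27*(-13) + 32*(11) = 1.
So 27*(-13) ≡ 1 (mod 32); multiply by 25: a ≡ -325 (mod 32).
Smallest nonnegative: a = -325 mod 32 = 27.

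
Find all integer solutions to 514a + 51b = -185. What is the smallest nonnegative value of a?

43

gcd(514, 51):
  514 = 10*51 + 4
  51 = 12*4 + 3
  4 = 1*3 + 1
  3 = 3*1
so gcd(514, 51) = 1.
1 divides -185, so solutions exist.
Back-substitute for Bézout coefficients:
  1 = 4 - 1*3
  ... = 514*(13) + 51*(-131)
Scale by -185/1 = -185: (a₀, b₀) = (-2405, 24235).
General solution: a = -2405 + 51t, b = 24235 - 514t for integer t.
a ≥ 0: smallest is -2405 mod 51 = 43 (at t = 48), with b = -437.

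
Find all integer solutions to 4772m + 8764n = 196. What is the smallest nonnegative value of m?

1596

gcd(8764, 4772):
  8764 = 1×4772 + 3992
  4772 = 1×3992 + 780
  3992 = 5×780 + 92
  780 = 8×92 + 44
  92 = 2×44 + 4
  44 = 11×4
so gcd(8764, 4772) = 4.
4 divides 196, so solutions exist.
Back-substitute for Bézout coefficients:
  4 = 92 - 2×44
  ... = 4772×(-191) + 8764×(104)
Scale by 196/4 = 49: (m₀, n₀) = (-9359, 5096).
General solution: m = -9359 + 2191t, n = 5096 - 1193t for integer t.
m ≥ 0: smallest is -9359 mod 2191 = 1596 (at t = 5), with n = -869.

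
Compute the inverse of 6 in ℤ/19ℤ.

gcd(19, 6):
  19 = 3·6 + 1
  6 = 6·1
so gcd(19, 6) = 1.
Back-substitute for Bézout coefficients:
  1 = 19 - 3·6
  ... = 6·(-3) + 19·(1)
So 6·-3 ≡ 1 (mod 19), and -3 mod 19 = 16.

16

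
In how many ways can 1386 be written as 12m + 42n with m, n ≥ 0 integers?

gcd(42, 12) = 6  (42 = 3×12 + 6, 12 = 2×6).
Back-substituting, 12×(-3) + 42×(1) = 6.
Scale by 231: one solution is (-693, 231). Reduce m mod 7: (0, 33).
General: m = 0 + 7t, n = 33 - 2t.
m ≥ 0 ⇒ t ≥ 0; n ≥ 0 ⇒ t ≤ 16. So t ∈ [0, 16]: 17 solutions.

17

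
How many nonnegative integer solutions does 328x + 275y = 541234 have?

gcd(328, 275) = 1.
By Bézout, 328×(-83) + 275×(99) = 1.
One solution: (203, 1726).
General: x = 203 + 275t, y = 1726 - 328t.
x ≥ 0 ⇒ t ≥ 0; y ≥ 0 ⇒ t ≤ 5. So t ∈ [0, 5]: 6 solutions.

6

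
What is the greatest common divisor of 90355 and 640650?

5

gcd(640650, 90355):
  640650 = 7*90355 + 8165
  90355 = 11*8165 + 540
  8165 = 15*540 + 65
  540 = 8*65 + 20
  65 = 3*20 + 5
  20 = 4*5
so gcd(640650, 90355) = 5.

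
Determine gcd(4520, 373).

1

gcd(4520, 373):
  4520 = 12*373 + 44
  373 = 8*44 + 21
  44 = 2*21 + 2
  21 = 10*2 + 1
  2 = 2*1
so gcd(4520, 373) = 1.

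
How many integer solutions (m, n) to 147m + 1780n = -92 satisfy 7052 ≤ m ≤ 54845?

gcd(1780, 147) = 1  (1780 = 12*147 + 16, 147 = 9*16 + 3, 16 = 5*3 + 1, 3 = 3*1).
Back-substituting, 147*(-557) + 1780*(46) = 1.
Scale by -92: particular solution (51244, -4232); reduce m mod 1780: (1404, -116).
General solution: m = 1404 + 1780t, n = -116 - 147t for integer t.
7052 ≤ 1404 + 1780t ≤ 54845 gives t ∈ [4, 30], which is 27 values.

27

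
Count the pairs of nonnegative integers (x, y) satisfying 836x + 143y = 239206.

22

gcd(836, 143) = 11  (836 = 5*143 + 121, 143 = 1*121 + 22, 121 = 5*22 + 11, 22 = 2*11).
Back-substituting, 836*(6) + 143*(-35) = 11.
Scale by 21746: one solution is (130476, -761110). Reduce x mod 13: (8, 1626).
General: x = 8 + 13t, y = 1626 - 76t.
x ≥ 0 ⇒ t ≥ 0; y ≥ 0 ⇒ t ≤ 21. So t ∈ [0, 21]: 22 solutions.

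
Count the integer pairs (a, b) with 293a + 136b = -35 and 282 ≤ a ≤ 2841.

gcd(293, 136) = 1  (293 = 2·136 + 21, 136 = 6·21 + 10, 21 = 2·10 + 1, 10 = 10·1).
Back-substituting, 293·(13) + 136·(-28) = 1.
Scale by -35: particular solution (-455, 980); reduce a mod 136: (89, -192).
General solution: a = 89 + 136t, b = -192 - 293t for integer t.
282 ≤ 89 + 136t ≤ 2841 gives t ∈ [2, 20], which is 19 values.

19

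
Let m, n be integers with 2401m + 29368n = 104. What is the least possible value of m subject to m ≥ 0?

1688

gcd(29368, 2401) = 1.
1 divides 104, so solutions exist.
By Bézout, 2401·(-14103) + 29368·(1153) = 1.
Scale by 104/1 = 104: (m₀, n₀) = (-1466712, 119912).
General solution: m = -1466712 + 29368t, n = 119912 - 2401t for integer t.
m ≥ 0: smallest is -1466712 mod 29368 = 1688 (at t = 50), with n = -138.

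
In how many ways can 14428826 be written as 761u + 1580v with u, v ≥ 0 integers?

12

gcd(1580, 761) = 1  (1580 = 2*761 + 58, 761 = 13*58 + 7, 58 = 8*7 + 2, 7 = 3*2 + 1, 2 = 2*1).
Back-substituting, 761*(681) + 1580*(-328) = 1.
Scale by 14428826: one solution is (9826030506, -4732654928). Reduce u mod 1580: (1026, 8638).
General: u = 1026 + 1580t, v = 8638 - 761t.
u ≥ 0 ⇒ t ≥ 0; v ≥ 0 ⇒ t ≤ 11. So t ∈ [0, 11]: 12 solutions.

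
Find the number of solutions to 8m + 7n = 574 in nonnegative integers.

gcd(8, 7) = 1  (8 = 1×7 + 1, 7 = 7×1).
Back-substituting, 8×(1) + 7×(-1) = 1.
Scale by 574: one solution is (574, -574). Reduce m mod 7: (0, 82).
General: m = 0 + 7t, n = 82 - 8t.
m ≥ 0 ⇒ t ≥ 0; n ≥ 0 ⇒ t ≤ 10. So t ∈ [0, 10]: 11 solutions.

11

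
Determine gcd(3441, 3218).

gcd(3441, 3218):
  3441 = 1*3218 + 223
  3218 = 14*223 + 96
  223 = 2*96 + 31
  96 = 3*31 + 3
  31 = 10*3 + 1
  3 = 3*1
so gcd(3441, 3218) = 1.

1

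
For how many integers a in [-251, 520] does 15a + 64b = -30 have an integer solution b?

12

gcd(64, 15) = 1.
By Bézout, 15*(-17) + 64*(4) = 1.
Particular solution: (62, -15).
General solution: a = 62 + 64t, b = -15 - 15t for integer t.
-251 ≤ 62 + 64t ≤ 520 gives t ∈ [-4, 7], which is 12 values.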